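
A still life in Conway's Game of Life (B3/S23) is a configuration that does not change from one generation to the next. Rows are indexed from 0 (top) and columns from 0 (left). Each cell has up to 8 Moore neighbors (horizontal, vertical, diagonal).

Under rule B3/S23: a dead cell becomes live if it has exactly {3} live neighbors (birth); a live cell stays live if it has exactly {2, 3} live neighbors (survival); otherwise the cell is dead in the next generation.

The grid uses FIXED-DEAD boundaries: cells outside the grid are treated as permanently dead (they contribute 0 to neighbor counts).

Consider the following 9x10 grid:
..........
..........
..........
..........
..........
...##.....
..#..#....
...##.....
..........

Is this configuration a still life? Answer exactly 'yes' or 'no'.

Answer: yes

Derivation:
Compute generation 1 and compare to generation 0 (given above):
Generation 1:
..........
..........
..........
..........
..........
...##.....
..#..#....
...##.....
..........
The grids are IDENTICAL -> still life.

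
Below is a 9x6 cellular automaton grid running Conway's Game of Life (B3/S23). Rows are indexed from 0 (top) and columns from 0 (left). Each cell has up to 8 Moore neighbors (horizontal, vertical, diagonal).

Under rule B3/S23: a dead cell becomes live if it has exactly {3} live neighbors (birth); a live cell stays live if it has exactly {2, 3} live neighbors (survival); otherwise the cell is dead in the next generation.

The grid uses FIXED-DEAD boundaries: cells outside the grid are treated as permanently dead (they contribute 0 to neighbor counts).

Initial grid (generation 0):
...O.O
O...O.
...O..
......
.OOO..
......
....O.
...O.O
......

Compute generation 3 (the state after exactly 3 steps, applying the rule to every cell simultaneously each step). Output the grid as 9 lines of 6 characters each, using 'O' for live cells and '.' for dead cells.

Answer: ...OO.
..O..O
...OO.
...O..
..OO..
..OO..
...O..
......
......

Derivation:
Simulating step by step:
Generation 0 (given above): 11 live cells
Generation 1: 9 live cells
....O.
...OO.
......
...O..
..O...
..OO..
....O.
....O.
......
Generation 2: 10 live cells
...OO.
...OO.
...OO.
......
..O...
..OO..
....O.
......
......
Generation 3: 12 live cells
(generation 3 grid is the final answer)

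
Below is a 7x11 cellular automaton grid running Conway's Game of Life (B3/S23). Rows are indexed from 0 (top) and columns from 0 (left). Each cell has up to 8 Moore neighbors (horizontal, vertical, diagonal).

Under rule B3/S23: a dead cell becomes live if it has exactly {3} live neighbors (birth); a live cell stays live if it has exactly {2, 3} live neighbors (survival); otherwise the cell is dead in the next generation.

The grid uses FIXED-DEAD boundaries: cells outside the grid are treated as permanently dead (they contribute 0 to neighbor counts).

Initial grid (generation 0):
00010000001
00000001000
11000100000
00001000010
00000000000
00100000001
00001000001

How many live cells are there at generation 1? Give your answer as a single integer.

Answer: 0

Derivation:
Simulating step by step:
Generation 0 (given above): 12 live cells
Generation 1: 0 live cells
00000000000
00000000000
00000000000
00000000000
00000000000
00000000000
00000000000
Population at generation 1: 0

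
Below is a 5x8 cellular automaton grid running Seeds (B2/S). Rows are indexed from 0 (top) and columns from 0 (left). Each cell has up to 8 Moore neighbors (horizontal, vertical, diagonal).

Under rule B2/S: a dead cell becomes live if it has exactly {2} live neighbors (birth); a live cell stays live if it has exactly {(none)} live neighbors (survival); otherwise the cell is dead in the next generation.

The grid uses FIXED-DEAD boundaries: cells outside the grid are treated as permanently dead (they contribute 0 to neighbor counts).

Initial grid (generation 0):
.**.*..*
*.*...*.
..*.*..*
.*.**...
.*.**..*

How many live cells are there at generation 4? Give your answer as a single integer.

Answer: 7

Derivation:
Simulating step by step:
Generation 0 (given above): 17 live cells
Generation 1: 11 live cells
*....**.
....*...
*.....*.
*.....**
*....*..
Generation 2: 7 live cells
....*...
**.....*
.*......
........
.*.....*
Generation 3: 7 live cells
**......
..*.....
..*.....
***.....
........
Generation 4: 7 live cells
..*.....
*..*....
*.......
...*....
*.*.....
Population at generation 4: 7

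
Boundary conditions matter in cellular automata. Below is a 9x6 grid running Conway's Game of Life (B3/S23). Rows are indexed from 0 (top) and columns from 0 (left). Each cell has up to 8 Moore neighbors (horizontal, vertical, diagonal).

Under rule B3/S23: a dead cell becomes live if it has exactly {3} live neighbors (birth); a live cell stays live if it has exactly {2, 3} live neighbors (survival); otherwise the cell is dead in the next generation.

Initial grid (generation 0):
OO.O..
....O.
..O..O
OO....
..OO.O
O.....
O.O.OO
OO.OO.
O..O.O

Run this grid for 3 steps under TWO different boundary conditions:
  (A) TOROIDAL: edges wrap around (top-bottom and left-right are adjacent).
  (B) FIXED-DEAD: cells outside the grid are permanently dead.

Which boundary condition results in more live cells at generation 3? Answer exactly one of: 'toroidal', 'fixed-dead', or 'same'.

Under TOROIDAL boundary, generation 3:
......
......
......
......
..OO..
.OOO..
...OO.
...OO.
..O...
Population = 10

Under FIXED-DEAD boundary, generation 3:
.O.O..
O..O..
...O..
O..O..
..O.OO
..O...
......
O.O.OO
OO....
Population = 17

Comparison: toroidal=10, fixed-dead=17 -> fixed-dead

Answer: fixed-dead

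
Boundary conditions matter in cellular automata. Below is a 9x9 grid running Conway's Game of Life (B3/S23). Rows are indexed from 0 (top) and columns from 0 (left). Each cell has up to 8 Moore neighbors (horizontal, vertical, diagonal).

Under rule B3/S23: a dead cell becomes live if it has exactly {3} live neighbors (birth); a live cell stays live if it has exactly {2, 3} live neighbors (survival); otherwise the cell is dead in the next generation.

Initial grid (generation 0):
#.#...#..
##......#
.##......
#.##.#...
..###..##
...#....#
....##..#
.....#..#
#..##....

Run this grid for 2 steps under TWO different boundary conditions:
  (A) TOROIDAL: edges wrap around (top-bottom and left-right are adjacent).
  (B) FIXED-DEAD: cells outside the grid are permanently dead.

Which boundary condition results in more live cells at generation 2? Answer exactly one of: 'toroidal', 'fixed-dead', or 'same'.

Answer: toroidal

Derivation:
Under TOROIDAL boundary, generation 2:
.###....#
..##.....
.......##
.#.......
.......#.
....##...
...#.#.#.
..##.....
.#...#..#
Population = 20

Under FIXED-DEAD boundary, generation 2:
.........
.........
.........
.........
.......##
....##...
...#.#.##
...#.##..
....#....
Population = 12

Comparison: toroidal=20, fixed-dead=12 -> toroidal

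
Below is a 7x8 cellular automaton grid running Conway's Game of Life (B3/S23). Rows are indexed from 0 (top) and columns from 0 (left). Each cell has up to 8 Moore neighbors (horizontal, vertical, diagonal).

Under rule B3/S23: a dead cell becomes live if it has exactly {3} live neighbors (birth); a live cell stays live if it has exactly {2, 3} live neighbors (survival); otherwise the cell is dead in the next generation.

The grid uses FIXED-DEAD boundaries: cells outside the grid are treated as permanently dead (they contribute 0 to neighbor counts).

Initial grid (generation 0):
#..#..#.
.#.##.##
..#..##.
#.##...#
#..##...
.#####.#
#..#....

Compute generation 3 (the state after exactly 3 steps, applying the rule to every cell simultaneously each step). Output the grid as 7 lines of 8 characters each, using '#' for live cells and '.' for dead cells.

Answer: ......##
..####.#
...##...
....##..
#...#...
..#.##..
#.##.#..

Derivation:
Simulating step by step:
Generation 0 (given above): 26 live cells
Generation 1: 22 live cells
..######
.#.##..#
.....#..
..#..##.
#....##.
##...#..
.#.#....
Generation 2: 20 live cells
..#..###
.......#
..##.#..
....#...
#...#...
###.###.
###.....
Generation 3: 20 live cells
(generation 3 grid is the final answer)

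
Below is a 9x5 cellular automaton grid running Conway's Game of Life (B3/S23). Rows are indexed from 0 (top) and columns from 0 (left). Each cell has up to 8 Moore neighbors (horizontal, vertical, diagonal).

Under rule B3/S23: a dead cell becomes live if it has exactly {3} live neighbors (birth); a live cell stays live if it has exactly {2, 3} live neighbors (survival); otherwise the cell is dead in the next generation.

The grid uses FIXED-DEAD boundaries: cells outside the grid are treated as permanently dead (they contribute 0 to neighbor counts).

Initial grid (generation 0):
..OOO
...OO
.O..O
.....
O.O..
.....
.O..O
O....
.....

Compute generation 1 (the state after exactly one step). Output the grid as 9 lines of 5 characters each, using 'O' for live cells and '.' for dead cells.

Answer: ..O.O
.....
...OO
.O...
.....
.O...
.....
.....
.....

Derivation:
Simulating step by step:
Generation 0 (given above): 12 live cells
Generation 1: 6 live cells
(generation 1 grid is the final answer)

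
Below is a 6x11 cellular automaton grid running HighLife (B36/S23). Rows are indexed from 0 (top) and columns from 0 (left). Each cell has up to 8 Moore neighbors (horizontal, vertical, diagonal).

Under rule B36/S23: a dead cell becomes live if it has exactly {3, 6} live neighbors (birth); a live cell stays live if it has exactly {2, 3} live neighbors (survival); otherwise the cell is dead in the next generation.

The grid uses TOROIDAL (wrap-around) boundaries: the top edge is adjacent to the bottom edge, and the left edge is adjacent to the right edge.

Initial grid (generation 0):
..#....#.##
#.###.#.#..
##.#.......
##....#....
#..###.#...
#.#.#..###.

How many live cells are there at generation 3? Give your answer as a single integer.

Simulating step by step:
Generation 0 (given above): 27 live cells
Generation 1: 33 live cells
#.#####.#..
#...#..###.
...###.#..#
...#.##...#
#.####.#...
#.#.##.#.#.
Generation 2: 24 live cells
#.#........
####.#...#.
#..#...#..#
#......#..#
#.#...###..
##....##...
Generation 3: 16 live cells
...#..#....
...##......
...##.#.##.
.........#.
........#..
#.#...#.#.#
Population at generation 3: 16

Answer: 16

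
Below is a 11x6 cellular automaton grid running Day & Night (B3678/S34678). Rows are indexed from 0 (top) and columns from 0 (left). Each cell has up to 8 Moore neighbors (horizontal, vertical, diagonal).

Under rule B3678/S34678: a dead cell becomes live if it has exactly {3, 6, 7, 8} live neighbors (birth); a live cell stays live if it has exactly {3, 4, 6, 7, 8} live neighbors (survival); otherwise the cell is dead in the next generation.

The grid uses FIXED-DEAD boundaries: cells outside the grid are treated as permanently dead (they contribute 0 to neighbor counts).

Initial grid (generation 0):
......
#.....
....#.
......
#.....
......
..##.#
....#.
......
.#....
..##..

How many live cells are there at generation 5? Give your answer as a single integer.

Simulating step by step:
Generation 0 (given above): 10 live cells
Generation 1: 3 live cells
......
......
......
......
......
......
....#.
...#..
......
..#...
......
Generation 2: 0 live cells
......
......
......
......
......
......
......
......
......
......
......
Generation 3: 0 live cells
......
......
......
......
......
......
......
......
......
......
......
Generation 4: 0 live cells
......
......
......
......
......
......
......
......
......
......
......
Generation 5: 0 live cells
......
......
......
......
......
......
......
......
......
......
......
Population at generation 5: 0

Answer: 0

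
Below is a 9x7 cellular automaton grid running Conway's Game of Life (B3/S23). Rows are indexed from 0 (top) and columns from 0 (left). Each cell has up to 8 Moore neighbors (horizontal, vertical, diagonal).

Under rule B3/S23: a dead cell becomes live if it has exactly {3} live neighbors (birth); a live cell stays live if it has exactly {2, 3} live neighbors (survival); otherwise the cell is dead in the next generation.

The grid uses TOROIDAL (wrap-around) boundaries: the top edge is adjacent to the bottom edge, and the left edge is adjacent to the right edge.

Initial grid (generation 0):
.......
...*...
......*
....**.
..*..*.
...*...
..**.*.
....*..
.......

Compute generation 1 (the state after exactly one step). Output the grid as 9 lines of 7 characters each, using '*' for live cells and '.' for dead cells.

Simulating step by step:
Generation 0 (given above): 11 live cells
Generation 1: 12 live cells
(generation 1 grid is the final answer)

Answer: .......
.......
....**.
....***
...*.*.
...*...
..**...
...**..
.......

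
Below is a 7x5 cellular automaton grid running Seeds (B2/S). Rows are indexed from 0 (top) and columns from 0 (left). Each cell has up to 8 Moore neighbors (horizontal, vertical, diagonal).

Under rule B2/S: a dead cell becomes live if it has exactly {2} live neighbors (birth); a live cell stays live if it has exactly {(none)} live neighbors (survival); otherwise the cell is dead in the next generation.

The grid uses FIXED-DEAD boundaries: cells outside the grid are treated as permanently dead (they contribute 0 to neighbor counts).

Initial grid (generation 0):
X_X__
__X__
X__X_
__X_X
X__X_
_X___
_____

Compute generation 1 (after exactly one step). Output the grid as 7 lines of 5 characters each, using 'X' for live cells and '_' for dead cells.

Simulating step by step:
Generation 0 (given above): 10 live cells
Generation 1: 7 live cells
(generation 1 grid is the final answer)

Answer: ___X_
X____
____X
X____
____X
X_X__
_____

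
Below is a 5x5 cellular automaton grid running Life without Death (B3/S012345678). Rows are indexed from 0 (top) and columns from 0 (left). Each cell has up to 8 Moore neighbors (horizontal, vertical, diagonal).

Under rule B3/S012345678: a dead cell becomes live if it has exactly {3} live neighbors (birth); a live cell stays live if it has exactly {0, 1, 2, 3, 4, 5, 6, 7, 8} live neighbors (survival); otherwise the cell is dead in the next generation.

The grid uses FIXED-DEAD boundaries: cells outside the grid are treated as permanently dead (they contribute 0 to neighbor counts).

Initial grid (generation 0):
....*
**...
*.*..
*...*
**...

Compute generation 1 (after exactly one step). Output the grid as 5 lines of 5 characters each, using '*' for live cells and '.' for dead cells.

Simulating step by step:
Generation 0 (given above): 9 live cells
Generation 1: 9 live cells
(generation 1 grid is the final answer)

Answer: ....*
**...
*.*..
*...*
**...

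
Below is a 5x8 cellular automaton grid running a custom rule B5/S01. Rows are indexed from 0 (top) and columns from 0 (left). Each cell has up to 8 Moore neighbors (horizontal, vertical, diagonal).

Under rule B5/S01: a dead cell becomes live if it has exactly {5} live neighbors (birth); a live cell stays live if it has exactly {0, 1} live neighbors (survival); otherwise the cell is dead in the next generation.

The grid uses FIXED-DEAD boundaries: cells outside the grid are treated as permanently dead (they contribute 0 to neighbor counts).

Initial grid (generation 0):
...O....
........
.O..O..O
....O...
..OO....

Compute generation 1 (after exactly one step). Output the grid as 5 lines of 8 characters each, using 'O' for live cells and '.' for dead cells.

Simulating step by step:
Generation 0 (given above): 7 live cells
Generation 1: 5 live cells
(generation 1 grid is the final answer)

Answer: ...O....
........
.O..O..O
........
..O.....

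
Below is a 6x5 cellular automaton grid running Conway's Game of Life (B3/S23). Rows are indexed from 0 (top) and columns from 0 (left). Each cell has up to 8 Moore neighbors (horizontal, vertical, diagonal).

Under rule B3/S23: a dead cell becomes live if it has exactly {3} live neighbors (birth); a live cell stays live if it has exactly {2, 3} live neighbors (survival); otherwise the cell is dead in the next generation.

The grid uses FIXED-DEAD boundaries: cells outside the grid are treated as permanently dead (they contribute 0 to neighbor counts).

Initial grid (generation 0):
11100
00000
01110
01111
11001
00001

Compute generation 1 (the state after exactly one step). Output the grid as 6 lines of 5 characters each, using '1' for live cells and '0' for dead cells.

Answer: 01000
10010
01001
00001
11001
00000

Derivation:
Simulating step by step:
Generation 0 (given above): 14 live cells
Generation 1: 9 live cells
(generation 1 grid is the final answer)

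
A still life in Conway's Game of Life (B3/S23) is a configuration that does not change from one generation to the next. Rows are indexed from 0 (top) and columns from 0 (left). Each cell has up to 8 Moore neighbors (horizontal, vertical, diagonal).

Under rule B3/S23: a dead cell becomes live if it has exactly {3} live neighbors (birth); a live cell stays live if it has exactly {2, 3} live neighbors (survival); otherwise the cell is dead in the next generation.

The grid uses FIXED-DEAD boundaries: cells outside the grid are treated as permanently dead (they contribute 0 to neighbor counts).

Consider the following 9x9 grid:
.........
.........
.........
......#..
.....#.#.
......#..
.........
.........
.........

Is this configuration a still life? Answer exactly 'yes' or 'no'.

Answer: yes

Derivation:
Compute generation 1 and compare to generation 0 (given above):
Generation 1:
.........
.........
.........
......#..
.....#.#.
......#..
.........
.........
.........
The grids are IDENTICAL -> still life.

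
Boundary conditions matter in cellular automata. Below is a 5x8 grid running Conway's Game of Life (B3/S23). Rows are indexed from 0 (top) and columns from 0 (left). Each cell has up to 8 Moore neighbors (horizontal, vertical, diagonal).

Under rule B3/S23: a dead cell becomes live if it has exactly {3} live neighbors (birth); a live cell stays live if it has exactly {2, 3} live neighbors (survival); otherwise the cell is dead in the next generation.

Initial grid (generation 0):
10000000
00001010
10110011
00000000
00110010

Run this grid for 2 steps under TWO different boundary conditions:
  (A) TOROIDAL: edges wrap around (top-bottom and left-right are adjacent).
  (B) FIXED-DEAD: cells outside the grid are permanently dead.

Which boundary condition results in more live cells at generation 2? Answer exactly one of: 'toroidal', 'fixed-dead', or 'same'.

Answer: toroidal

Derivation:
Under TOROIDAL boundary, generation 2:
10100101
10010000
01000000
00000111
00000010
Population = 11

Under FIXED-DEAD boundary, generation 2:
00000010
00100101
00000000
00000101
00000000
Population = 6

Comparison: toroidal=11, fixed-dead=6 -> toroidal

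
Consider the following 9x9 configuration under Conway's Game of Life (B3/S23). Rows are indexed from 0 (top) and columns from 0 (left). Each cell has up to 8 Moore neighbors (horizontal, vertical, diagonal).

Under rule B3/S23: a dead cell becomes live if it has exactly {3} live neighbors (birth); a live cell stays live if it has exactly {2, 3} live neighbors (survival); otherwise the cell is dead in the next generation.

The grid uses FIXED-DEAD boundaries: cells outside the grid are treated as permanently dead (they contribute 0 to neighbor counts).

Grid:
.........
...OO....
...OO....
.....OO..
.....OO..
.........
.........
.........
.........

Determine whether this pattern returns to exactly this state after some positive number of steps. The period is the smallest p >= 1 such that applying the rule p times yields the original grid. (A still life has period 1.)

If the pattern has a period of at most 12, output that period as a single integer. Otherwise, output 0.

Simulating and comparing each generation to the original:
Gen 0 (original, given above): 8 live cells
Gen 1: 6 live cells, differs from original
Gen 2: 8 live cells, MATCHES original -> period = 2

Answer: 2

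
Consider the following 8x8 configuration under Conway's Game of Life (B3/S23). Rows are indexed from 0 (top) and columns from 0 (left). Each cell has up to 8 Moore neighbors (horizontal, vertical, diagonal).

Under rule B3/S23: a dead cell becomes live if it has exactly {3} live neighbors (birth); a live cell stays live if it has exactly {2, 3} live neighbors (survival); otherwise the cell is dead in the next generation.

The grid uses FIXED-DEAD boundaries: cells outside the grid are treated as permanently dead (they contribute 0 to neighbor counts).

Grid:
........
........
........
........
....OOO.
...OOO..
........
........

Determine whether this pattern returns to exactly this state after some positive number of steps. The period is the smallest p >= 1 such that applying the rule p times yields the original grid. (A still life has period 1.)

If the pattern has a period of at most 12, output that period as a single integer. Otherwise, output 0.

Simulating and comparing each generation to the original:
Gen 0 (original, given above): 6 live cells
Gen 1: 6 live cells, differs from original
Gen 2: 6 live cells, MATCHES original -> period = 2

Answer: 2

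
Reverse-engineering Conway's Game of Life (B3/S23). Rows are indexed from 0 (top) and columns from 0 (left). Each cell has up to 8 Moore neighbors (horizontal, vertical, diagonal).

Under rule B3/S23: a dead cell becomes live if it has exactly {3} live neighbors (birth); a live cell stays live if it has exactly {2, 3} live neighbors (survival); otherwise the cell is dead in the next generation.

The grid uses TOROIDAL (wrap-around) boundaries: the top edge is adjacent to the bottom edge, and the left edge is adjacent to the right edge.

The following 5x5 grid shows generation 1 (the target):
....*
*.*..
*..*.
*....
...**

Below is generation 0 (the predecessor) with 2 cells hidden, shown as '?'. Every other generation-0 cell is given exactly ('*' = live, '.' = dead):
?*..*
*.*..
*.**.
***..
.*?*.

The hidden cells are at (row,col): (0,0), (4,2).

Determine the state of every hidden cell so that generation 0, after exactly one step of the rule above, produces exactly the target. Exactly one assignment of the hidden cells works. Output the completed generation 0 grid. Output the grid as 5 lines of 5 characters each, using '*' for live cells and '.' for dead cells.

Hidden generation-0 cells (in order): (0,0), (4,2).
A hidden cell only influences target cells in its own 3x3 neighborhood. Try each of the 2^2 = 4 assignments, step the completed generation 0 forward once under B3/S23, and compare with the target:
  (0,0)=. (4,2)=. -> step gives (0,1)='*' but target has '.' -> reject
  (0,0)=. (4,2)=* -> step reproduces the target at every cell -> ACCEPT
  (0,0)=* (4,2)=. -> step gives (0,3)='*' but target has '.' -> reject
  (0,0)=* (4,2)=* -> step gives (1,0)='.' but target has '*' -> reject
Unique solution: (0,0)=dead, (4,2)=live.
Check: live-neighbor counts of every cell in the completed generation 0:
44542
35344
37434
36654
55533
Applying B3/S23 to generation 0 with these counts gives:
....*
*.*..
*..*.
*....
...**
which matches the target exactly.

Answer: .*..*
*.*..
*.**.
***..
.***.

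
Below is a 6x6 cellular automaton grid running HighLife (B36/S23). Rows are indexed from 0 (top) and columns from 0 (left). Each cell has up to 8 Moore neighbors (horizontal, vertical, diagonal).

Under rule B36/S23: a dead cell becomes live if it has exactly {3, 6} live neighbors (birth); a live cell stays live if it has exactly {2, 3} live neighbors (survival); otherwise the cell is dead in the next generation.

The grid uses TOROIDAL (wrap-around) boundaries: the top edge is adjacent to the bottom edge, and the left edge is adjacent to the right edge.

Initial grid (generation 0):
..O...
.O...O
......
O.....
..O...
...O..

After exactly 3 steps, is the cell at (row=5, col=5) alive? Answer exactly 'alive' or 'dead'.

Simulating step by step:
Generation 0 (given above): 6 live cells
Generation 1: 4 live cells
..O...
......
O.....
......
......
..OO..
Generation 2: 4 live cells
..OO..
......
......
......
......
..OO..
Generation 3: 4 live cells
..OO..
......
......
......
......
..OO..

Cell (5,5) at generation 3: 0 -> dead

Answer: dead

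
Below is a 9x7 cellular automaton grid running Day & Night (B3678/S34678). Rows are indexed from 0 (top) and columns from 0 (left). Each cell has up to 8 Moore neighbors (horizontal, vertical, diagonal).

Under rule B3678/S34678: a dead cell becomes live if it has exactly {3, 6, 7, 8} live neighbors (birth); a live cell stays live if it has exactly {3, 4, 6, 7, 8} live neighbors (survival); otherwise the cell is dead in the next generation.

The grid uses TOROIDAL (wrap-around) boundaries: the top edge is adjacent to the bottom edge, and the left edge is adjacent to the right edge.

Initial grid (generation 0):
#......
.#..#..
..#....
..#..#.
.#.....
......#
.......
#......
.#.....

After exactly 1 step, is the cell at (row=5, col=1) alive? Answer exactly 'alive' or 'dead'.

Simulating step by step:
Generation 0 (given above): 10 live cells
Generation 1: 5 live cells
.#.....
.......
.#.#...
.#.....
.......
.......
.......
.......
#......

Cell (5,1) at generation 1: 0 -> dead

Answer: dead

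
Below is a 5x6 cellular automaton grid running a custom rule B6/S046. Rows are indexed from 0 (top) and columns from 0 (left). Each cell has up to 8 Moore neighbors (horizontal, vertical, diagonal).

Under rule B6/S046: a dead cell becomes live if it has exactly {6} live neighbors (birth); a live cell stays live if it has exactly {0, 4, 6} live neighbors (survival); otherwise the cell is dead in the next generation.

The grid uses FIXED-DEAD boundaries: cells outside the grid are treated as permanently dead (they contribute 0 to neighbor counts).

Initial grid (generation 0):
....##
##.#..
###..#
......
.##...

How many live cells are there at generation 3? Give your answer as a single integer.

Simulating step by step:
Generation 0 (given above): 11 live cells
Generation 1: 3 live cells
......
.#....
.#...#
......
......
Generation 2: 1 live cells
......
......
.....#
......
......
Generation 3: 1 live cells
......
......
.....#
......
......
Population at generation 3: 1

Answer: 1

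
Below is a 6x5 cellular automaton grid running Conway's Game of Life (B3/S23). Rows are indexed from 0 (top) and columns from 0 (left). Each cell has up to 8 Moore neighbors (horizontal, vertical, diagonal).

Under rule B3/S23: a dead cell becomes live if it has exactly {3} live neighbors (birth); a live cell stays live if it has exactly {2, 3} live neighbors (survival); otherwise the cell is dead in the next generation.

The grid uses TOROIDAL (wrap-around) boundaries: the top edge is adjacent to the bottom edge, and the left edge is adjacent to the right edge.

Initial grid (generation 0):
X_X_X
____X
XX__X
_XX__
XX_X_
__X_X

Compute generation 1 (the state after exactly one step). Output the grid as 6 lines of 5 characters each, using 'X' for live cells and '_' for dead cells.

Simulating step by step:
Generation 0 (given above): 14 live cells
Generation 1: 12 live cells
(generation 1 grid is the final answer)

Answer: XX__X
_____
_XXXX
___X_
X__XX
__X__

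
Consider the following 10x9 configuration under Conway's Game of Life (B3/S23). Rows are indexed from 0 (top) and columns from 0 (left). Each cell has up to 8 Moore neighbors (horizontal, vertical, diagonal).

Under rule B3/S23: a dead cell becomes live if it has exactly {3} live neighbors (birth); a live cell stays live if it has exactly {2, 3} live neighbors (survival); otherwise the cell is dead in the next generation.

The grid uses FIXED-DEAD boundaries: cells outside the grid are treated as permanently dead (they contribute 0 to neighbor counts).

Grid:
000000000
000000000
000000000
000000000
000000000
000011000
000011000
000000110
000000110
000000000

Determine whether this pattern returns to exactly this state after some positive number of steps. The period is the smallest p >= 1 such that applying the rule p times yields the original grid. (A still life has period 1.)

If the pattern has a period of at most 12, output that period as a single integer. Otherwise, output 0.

Answer: 2

Derivation:
Simulating and comparing each generation to the original:
Gen 0 (original, given above): 8 live cells
Gen 1: 6 live cells, differs from original
Gen 2: 8 live cells, MATCHES original -> period = 2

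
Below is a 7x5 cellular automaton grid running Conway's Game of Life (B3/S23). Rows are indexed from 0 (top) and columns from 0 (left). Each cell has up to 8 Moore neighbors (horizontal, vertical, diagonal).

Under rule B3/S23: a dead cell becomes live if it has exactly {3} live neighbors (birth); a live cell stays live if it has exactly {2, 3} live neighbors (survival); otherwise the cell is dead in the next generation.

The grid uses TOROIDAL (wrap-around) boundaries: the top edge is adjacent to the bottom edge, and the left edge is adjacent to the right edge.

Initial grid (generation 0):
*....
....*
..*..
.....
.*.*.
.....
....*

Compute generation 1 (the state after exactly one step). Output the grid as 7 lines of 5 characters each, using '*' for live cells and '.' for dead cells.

Answer: *...*
.....
.....
..*..
.....
.....
.....

Derivation:
Simulating step by step:
Generation 0 (given above): 6 live cells
Generation 1: 3 live cells
(generation 1 grid is the final answer)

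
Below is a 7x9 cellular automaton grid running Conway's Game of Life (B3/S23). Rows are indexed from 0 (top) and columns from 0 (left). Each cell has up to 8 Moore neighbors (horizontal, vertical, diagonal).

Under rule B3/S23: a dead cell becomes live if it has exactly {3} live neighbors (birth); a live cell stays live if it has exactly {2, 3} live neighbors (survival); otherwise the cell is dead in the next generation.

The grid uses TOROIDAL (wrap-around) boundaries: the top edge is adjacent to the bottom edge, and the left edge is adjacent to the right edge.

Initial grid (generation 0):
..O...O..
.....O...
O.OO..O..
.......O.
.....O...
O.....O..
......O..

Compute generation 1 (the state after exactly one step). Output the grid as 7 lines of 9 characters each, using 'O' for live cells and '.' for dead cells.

Answer: .....OO..
.OOO.OO..
......O..
......O..
......O..
.....OO..
.....OOO.

Derivation:
Simulating step by step:
Generation 0 (given above): 12 live cells
Generation 1: 15 live cells
(generation 1 grid is the final answer)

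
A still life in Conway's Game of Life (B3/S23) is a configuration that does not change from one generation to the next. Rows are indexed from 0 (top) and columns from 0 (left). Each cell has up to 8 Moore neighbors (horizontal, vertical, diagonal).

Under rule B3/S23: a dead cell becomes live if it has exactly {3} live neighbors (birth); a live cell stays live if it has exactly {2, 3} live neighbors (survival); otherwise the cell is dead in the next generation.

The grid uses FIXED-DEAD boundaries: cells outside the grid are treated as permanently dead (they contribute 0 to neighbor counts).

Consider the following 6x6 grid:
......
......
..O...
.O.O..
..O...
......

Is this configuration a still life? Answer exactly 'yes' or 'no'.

Answer: yes

Derivation:
Compute generation 1 and compare to generation 0 (given above):
Generation 1:
......
......
..O...
.O.O..
..O...
......
The grids are IDENTICAL -> still life.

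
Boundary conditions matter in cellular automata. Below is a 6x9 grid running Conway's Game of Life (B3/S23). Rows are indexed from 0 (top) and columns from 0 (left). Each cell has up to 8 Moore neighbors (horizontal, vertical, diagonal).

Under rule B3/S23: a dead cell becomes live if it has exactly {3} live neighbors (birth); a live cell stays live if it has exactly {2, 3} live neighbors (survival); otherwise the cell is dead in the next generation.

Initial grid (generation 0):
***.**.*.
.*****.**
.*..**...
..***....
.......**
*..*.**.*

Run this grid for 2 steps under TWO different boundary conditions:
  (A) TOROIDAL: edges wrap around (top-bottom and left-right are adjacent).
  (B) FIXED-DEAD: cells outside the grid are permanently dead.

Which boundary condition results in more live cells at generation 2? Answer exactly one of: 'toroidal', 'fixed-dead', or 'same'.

Under TOROIDAL boundary, generation 2:
.........
*......**
*********
..***....
.......**
.*****.**
Population = 24

Under FIXED-DEAD boundary, generation 2:
......***
........*
..******.
.****....
..*.....*
.....**.*
Population = 19

Comparison: toroidal=24, fixed-dead=19 -> toroidal

Answer: toroidal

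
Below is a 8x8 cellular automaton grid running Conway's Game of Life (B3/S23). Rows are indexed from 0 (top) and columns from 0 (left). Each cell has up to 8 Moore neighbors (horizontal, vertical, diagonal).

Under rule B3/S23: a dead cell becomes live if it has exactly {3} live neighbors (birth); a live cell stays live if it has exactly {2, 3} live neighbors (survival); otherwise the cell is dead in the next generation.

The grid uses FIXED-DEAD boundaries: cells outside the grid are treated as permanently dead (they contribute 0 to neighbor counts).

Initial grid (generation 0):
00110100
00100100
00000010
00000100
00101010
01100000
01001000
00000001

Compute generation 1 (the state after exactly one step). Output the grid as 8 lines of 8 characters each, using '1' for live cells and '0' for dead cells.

Answer: 00111000
00111110
00000110
00000110
01110100
01100100
01100000
00000000

Derivation:
Simulating step by step:
Generation 0 (given above): 15 live cells
Generation 1: 21 live cells
(generation 1 grid is the final answer)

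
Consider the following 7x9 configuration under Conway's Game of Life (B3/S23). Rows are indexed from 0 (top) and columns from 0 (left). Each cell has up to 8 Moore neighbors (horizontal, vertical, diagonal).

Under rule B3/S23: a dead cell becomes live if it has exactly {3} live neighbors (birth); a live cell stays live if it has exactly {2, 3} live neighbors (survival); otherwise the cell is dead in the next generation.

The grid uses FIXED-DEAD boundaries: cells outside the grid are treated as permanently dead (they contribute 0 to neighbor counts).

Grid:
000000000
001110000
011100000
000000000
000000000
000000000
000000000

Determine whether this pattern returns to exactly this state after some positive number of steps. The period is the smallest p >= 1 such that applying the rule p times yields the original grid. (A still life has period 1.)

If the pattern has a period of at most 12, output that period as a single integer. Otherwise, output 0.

Simulating and comparing each generation to the original:
Gen 0 (original, given above): 6 live cells
Gen 1: 6 live cells, differs from original
Gen 2: 6 live cells, MATCHES original -> period = 2

Answer: 2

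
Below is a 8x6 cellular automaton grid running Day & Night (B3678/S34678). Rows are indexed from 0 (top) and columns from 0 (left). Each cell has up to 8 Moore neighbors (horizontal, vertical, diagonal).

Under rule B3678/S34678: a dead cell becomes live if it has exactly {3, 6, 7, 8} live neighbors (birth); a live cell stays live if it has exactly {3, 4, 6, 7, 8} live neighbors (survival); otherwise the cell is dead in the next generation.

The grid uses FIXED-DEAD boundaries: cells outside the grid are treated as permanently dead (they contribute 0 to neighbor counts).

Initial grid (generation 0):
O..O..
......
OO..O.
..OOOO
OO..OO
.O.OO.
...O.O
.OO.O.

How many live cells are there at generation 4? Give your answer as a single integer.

Answer: 8

Derivation:
Simulating step by step:
Generation 0 (given above): 21 live cells
Generation 1: 17 live cells
......
OO....
..O.OO
..OO.O
.O.OOO
O..O..
.O.O..
...O..
Generation 2: 11 live cells
......
......
..O.O.
.OO.OO
...O..
.O.O..
....O.
..O...
Generation 3: 10 live cells
......
......
.O...O
..O.O.
.O.O..
..O.O.
..OO..
......
Generation 4: 8 live cells
......
......
......
.OOO..
...OO.
.OO...
...O..
......
Population at generation 4: 8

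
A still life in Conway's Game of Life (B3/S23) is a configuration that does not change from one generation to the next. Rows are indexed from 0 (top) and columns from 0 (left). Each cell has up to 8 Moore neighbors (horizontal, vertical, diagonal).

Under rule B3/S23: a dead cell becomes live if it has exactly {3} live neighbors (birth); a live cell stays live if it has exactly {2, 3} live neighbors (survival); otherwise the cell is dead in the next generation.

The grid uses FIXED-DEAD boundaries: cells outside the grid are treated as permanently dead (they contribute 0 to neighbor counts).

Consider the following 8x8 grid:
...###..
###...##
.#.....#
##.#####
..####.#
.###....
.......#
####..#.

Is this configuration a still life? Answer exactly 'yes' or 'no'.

Answer: no

Derivation:
Compute generation 1 and compare to generation 0 (given above):
Generation 1:
.######.
########
...##...
##.....#
#......#
.#....#.
#.......
.##.....
Cell (0,1) differs: gen0=0 vs gen1=1 -> NOT a still life.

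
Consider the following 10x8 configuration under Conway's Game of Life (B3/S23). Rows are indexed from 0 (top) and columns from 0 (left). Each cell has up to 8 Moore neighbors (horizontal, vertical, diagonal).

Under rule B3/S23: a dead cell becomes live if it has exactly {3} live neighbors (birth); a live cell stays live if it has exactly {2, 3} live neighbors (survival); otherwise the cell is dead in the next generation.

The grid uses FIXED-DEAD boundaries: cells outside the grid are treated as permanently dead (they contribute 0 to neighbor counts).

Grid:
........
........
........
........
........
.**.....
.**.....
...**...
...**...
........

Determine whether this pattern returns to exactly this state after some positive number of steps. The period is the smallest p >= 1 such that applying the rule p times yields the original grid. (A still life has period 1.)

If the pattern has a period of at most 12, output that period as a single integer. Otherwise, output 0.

Simulating and comparing each generation to the original:
Gen 0 (original, given above): 8 live cells
Gen 1: 6 live cells, differs from original
Gen 2: 8 live cells, MATCHES original -> period = 2

Answer: 2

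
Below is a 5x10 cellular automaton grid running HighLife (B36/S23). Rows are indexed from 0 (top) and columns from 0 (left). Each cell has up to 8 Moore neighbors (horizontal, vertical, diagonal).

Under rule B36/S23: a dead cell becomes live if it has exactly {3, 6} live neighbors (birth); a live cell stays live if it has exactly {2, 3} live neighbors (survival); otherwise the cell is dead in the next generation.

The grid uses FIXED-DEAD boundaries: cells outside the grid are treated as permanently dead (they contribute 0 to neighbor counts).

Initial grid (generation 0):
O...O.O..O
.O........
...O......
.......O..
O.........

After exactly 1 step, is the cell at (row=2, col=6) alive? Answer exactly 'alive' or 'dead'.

Answer: dead

Derivation:
Simulating step by step:
Generation 0 (given above): 8 live cells
Generation 1: 0 live cells
..........
..........
..........
..........
..........

Cell (2,6) at generation 1: 0 -> dead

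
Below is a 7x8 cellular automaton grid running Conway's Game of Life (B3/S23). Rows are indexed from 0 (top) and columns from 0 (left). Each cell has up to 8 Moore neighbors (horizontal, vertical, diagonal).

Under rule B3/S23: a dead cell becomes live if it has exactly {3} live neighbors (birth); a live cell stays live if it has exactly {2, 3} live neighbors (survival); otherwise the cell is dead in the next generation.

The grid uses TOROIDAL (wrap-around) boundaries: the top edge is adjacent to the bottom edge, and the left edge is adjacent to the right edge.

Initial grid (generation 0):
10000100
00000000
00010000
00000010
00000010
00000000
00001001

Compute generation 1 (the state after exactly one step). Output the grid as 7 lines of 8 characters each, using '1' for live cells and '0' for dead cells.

Simulating step by step:
Generation 0 (given above): 7 live cells
Generation 1: 0 live cells
(generation 1 grid is the final answer)

Answer: 00000000
00000000
00000000
00000000
00000000
00000000
00000000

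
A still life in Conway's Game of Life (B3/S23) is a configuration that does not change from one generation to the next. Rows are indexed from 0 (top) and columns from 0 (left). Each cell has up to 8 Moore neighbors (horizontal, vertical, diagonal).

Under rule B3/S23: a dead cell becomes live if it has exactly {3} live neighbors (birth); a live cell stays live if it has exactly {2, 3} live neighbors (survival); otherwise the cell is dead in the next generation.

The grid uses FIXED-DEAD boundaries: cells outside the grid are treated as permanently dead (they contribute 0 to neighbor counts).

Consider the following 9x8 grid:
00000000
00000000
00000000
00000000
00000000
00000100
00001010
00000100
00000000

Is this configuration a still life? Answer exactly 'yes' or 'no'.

Answer: yes

Derivation:
Compute generation 1 and compare to generation 0 (given above):
Generation 1:
00000000
00000000
00000000
00000000
00000000
00000100
00001010
00000100
00000000
The grids are IDENTICAL -> still life.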